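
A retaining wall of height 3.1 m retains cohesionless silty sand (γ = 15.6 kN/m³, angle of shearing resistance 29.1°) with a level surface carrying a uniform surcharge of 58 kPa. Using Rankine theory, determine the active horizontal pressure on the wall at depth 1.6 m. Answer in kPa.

K_a = (1 − sin φ)/(1 + sin φ) = 0.3456.
σ_v = γz + q = 15.6 × 1.6 + 58 = 82.96 kPa.
σ_h = K_a σ_v = 0.3456 × 82.96 = 28.67 kPa.

28.7 kPa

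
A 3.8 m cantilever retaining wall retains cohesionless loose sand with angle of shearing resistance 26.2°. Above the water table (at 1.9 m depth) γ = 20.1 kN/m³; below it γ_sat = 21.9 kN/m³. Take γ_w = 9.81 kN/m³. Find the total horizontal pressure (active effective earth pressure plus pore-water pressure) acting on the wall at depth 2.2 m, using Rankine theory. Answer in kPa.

19.1 kPa

K_a = (1 − sin φ)/(1 + sin φ) = 0.3874.
γ' = 21.9 − 9.81 = 12.09 kN/m³.
Effective vertical stress at 2.2 m: σ'_v = 20.1×1.9 + 12.09×0.300 = 41.82 kPa.
σ'_h = K_a σ'_v = 0.3874 × 41.82 = 16.20 kPa; u = γ_w × 0.300 = 2.943 kPa.
Total σ_h = 16.20 + 2.943 = 19.14 kPa.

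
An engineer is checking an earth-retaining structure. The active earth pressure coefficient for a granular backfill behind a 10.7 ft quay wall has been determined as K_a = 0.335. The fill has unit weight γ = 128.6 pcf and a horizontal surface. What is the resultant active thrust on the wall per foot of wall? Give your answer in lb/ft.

2470 lb/ft

P = ½ K_a γ H² = 0.5 × 0.335 × 128.6 × 10.7² = 2466 lb/ft.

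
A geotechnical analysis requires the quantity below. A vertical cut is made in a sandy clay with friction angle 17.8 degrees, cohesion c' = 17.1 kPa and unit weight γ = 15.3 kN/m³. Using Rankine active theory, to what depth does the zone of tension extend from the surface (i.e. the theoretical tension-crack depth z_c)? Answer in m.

K_a = tan²(45° − 17.8°/2) = 0.5318; √K_a = 0.7292.
The active pressure is zero where K_a γ z = 2c√K_a, so z_c = 2c/(γ√K_a) = 2×17.1/(15.3×0.7292) = 3.065 m.

3.07 m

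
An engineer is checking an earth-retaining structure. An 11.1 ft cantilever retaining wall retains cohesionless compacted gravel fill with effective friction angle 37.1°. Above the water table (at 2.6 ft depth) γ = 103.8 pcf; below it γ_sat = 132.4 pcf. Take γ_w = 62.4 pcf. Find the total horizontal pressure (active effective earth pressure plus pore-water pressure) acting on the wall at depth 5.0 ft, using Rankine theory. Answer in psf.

K_a = (1 − sin φ)/(1 + sin φ) = 0.2475.
γ' = 132.4 − 62.4 = 70.00 pcf.
Effective vertical stress at 5.0 ft: σ'_v = 103.8×2.6 + 70.00×2.40 = 437.9 psf.
σ'_h = K_a σ'_v = 0.2475 × 437.9 = 108.4 psf; u = γ_w × 2.40 = 149.8 psf.
Total σ_h = 108.4 + 149.8 = 258.1 psf.

258 psf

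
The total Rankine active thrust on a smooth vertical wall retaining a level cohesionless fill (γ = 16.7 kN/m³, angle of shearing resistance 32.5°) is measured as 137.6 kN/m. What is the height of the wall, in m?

K_a = 0.3010. P_a = ½ K_a γ H² ⇒ H = √(2P_a/(K_a γ)).
H = √(2×137.6/(0.3010×16.7)) = 7.399 m.

7.40 m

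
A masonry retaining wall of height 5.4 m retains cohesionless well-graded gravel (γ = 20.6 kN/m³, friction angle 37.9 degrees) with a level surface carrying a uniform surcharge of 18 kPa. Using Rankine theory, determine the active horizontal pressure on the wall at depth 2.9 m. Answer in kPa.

18.6 kPa

K_a = (1 − sin φ)/(1 + sin φ) = 0.2389.
σ_v = γz + q = 20.6 × 2.9 + 18 = 77.74 kPa.
σ_h = K_a σ_v = 0.2389 × 77.74 = 18.58 kPa.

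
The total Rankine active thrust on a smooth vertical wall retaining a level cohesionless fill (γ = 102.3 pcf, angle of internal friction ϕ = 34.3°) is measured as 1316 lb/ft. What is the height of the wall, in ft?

K_a = 0.2792. P_a = ½ K_a γ H² ⇒ H = √(2P_a/(K_a γ)).
H = √(2×1316/(0.2792×102.3)) = 9.600 ft.

9.60 ft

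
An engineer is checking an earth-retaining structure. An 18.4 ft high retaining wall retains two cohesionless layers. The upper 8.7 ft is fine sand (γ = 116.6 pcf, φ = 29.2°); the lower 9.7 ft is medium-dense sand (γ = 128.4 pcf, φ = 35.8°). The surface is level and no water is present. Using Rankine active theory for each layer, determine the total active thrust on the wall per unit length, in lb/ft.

5680 lb/ft

K_a1 = tan²(45°−29.2°/2) = 0.3442; K_a2 = tan²(45°−35.8°/2) = 0.2619.
Layer 1: σ at base = K_a1 γ₁ h₁ = 349.2 psf; P₁ = ½×349.2×8.7 = 1519.
Layer 2: σ_v at top = γ₁h₁ = 1014; σ_h top = K_a2×1014 = 265.6; σ_h base = K_a2×(1014+128.4×9.7) = 591.8.
P₂ = ½(265.6+591.8)×9.7 = 4159. Total P_a = 1519+4159 = 5677 lb/ft.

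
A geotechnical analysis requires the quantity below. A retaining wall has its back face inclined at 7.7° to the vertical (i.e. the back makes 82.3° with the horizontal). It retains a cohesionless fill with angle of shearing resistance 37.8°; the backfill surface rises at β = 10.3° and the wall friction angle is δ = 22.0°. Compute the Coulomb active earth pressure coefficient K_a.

K_a = sin²(α+φ) / [sin²α · sin(α−δ) · (1 + √{sin(φ+δ)sin(φ−β) / (sin(α−δ)sin(α+β))})²].
With α = 82.3°, φ = 37.8°, δ = 22.0°, β = 10.3°: K_a = 0.3116.

0.312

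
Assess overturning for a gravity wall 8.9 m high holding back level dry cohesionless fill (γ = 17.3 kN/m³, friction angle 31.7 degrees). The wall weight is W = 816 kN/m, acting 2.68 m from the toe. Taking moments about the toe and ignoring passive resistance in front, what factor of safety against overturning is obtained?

3.46

K_a = tan²(45° − 31.7°/2) = 0.3111.
P_a = ½K_aγH² = 0.5×0.3111×17.3×8.9² = 213.1 kN/m, acting at H/3 = 2.967 m above the base.
Overturning moment M_o = P_a × H/3 = 213.1 × 2.967 = 632.3.
Resisting moment M_r = W × 2.68 = 816 × 2.68 = 2187.
FS_overturning = M_r/M_o = 2187/632.3 = 3.459.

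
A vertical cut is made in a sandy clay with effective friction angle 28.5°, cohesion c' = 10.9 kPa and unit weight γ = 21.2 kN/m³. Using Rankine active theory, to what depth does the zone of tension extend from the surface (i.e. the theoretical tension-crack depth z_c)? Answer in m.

K_a = tan²(45° − 28.5°/2) = 0.3540; √K_a = 0.5949.
The active pressure is zero where K_a γ z = 2c√K_a, so z_c = 2c/(γ√K_a) = 2×10.9/(21.2×0.5949) = 1.728 m.

1.73 m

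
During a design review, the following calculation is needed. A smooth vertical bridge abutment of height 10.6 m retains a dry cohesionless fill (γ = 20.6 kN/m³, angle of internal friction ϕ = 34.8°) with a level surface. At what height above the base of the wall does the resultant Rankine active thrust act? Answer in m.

3.53 m

K_a = 0.2733.
The pressure distribution is triangular, so the resultant acts at H/3 above the base = 10.6/3 = 3.533 m.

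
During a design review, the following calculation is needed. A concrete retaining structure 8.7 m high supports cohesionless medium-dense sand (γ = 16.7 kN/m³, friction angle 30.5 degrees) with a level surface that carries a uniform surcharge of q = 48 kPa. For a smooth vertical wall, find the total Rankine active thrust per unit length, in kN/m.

343 kN/m

K_a = tan²(45° − φ/2) = 0.3267.
Soil triangle: ½ K_a γ H² = 0.5×0.3267×16.7×8.7² = 206.5 kN/m.
Surcharge rectangle: K_a q H = 0.3267×48×8.7 = 136.4 kN/m.
Total = 206.5 + 136.4 = 342.9 kN/m.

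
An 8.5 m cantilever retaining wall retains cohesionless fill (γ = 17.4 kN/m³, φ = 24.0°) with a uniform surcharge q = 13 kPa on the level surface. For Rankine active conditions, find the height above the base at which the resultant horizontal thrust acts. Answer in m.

K_a = 0.4217.
Triangular part P₁ = ½K_aγH² = 265.1 at H/3 = 2.833 m; rectangular part P₂ = K_a q H = 46.60 at H/2 = 4.250 m.
ȳ = (P₁·2.833 + P₂·4.250)/(P₁+P₂) = 3.045 m.

3.05 m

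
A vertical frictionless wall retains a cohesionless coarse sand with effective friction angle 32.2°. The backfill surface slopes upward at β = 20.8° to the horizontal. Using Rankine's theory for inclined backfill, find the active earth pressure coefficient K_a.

K_a = cos β · (cos β − √(cos²β − cos²φ)) / (cos β + √(cos²β − cos²φ)).
cos β = 0.9348, cos φ = 0.8462, √(cos²β − cos²φ) = 0.3973.
K_a = 0.9348 × (0.9348 − 0.3973)/(0.9348 + 0.3973) = 0.3772.

0.377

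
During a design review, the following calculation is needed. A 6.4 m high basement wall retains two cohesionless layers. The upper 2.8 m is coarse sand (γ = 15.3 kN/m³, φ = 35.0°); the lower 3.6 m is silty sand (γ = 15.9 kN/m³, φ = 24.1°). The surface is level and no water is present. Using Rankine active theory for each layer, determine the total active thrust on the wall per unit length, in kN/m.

K_a1 = tan²(45°−35.0°/2) = 0.2710; K_a2 = tan²(45°−24.1°/2) = 0.4201.
Layer 1: σ at base = K_a1 γ₁ h₁ = 11.61 kPa; P₁ = ½×11.61×2.8 = 16.25.
Layer 2: σ_v at top = γ₁h₁ = 42.84; σ_h top = K_a2×42.84 = 18.00; σ_h base = K_a2×(42.84+15.9×3.6) = 42.05.
P₂ = ½(18.00+42.05)×3.6 = 108.1. Total P_a = 16.25+108.1 = 124.3 kN/m.

124 kN/m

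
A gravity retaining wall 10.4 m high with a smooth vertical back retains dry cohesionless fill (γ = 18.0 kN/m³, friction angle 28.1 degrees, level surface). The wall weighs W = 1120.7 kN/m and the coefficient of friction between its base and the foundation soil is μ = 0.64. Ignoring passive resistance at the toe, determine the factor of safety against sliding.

2.05

K_a = tan²(45° − 28.1°/2) = 0.3596.
P_a = ½K_aγH² = 0.5×0.3596×18.0×10.4² = 350.1 kN/m, acting at H/3 = 3.467 m above the base.
FS_sliding = μW / P_a = 0.64×1120.7 / 350.1 = 2.049.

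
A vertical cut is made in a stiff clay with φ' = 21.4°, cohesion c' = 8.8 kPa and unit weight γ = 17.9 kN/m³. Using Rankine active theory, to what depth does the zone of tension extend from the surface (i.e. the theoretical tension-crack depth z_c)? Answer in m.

1.44 m

K_a = tan²(45° − 21.4°/2) = 0.4653; √K_a = 0.6822.
The active pressure is zero where K_a γ z = 2c√K_a, so z_c = 2c/(γ√K_a) = 2×8.8/(17.9×0.6822) = 1.441 m.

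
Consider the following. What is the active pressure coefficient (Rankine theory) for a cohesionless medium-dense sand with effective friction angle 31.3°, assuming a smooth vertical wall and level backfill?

0.316

K_a = (1 − sin φ)/(1 + sin φ) = (1 − sin 31.3°)/(1 + sin 31.3°) = 0.3162.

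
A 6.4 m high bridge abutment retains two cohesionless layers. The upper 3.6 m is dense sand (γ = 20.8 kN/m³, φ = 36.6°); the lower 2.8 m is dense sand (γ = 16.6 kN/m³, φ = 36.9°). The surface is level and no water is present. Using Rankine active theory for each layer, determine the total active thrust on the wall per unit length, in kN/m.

K_a1 = tan²(45°−36.6°/2) = 0.2530; K_a2 = tan²(45°−36.9°/2) = 0.2497.
Layer 1: σ at base = K_a1 γ₁ h₁ = 18.94 kPa; P₁ = ½×18.94×3.6 = 34.09.
Layer 2: σ_v at top = γ₁h₁ = 74.88; σ_h top = K_a2×74.88 = 18.70; σ_h base = K_a2×(74.88+16.6×2.8) = 30.30.
P₂ = ½(18.70+30.30)×2.8 = 68.59. Total P_a = 34.09+68.59 = 102.7 kN/m.

103 kN/m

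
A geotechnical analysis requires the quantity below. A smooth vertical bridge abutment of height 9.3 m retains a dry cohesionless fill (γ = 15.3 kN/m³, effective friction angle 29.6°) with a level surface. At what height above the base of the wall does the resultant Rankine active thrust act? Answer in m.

3.10 m

K_a = 0.3387.
The pressure distribution is triangular, so the resultant acts at H/3 above the base = 9.3/3 = 3.100 m.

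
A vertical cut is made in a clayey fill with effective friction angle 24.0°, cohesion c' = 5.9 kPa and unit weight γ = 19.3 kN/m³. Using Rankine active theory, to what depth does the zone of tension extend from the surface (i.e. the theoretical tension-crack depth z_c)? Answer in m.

0.941 m

K_a = tan²(45° − 24.0°/2) = 0.4217; √K_a = 0.6494.
The active pressure is zero where K_a γ z = 2c√K_a, so z_c = 2c/(γ√K_a) = 2×5.9/(19.3×0.6494) = 0.9415 m.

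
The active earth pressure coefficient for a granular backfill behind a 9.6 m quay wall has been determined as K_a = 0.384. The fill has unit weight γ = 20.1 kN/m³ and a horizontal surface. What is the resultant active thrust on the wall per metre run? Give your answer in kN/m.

356 kN/m

P = ½ K_a γ H² = 0.5 × 0.384 × 20.1 × 9.6² = 355.7 kN/m.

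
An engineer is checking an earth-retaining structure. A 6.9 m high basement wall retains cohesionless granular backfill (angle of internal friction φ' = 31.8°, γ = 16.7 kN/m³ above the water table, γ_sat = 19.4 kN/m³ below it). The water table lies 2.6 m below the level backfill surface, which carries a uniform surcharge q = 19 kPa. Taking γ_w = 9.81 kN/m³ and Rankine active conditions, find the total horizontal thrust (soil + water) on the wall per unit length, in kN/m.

K_a = tan²(45° − φ/2) = 0.3098.
γ' = 19.4 − 9.81 = 9.590 kN/m³. h₂ = H − d_w = 4.3 m.
σ'_h: at surface K_a·q = 5.886; at WT K_a(q+γd_w) = 19.34; at base K_a(q+γd_w+γ'h₂) = 32.11 kPa.
P₁ = ½(5.886+19.34)×2.6 = 32.79; P₂ = ½(19.34+32.11)×4.3 = 110.6; P_w = ½γ_w h₂² = 90.69.
Total = 32.79+110.6+90.69 = 234.1 kN/m.

234 kN/m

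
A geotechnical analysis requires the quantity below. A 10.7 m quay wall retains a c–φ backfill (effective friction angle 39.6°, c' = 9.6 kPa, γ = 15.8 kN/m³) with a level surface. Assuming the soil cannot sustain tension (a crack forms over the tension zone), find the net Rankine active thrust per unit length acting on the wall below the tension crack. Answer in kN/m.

K_a = 0.2214; √K_a = 0.4706.
Tension-crack depth z_c = 2c/(γ√K_a) = 2×9.6/(15.8×0.4706) = 2.582 m.
σ_a at base = K_a γ H − 2c√K_a = 0.2214×15.8×10.7 − 2×9.6×0.4706 = 28.40 kPa.
P_a = ½ × 28.40 × (H − z_c) = 0.5×28.40×8.118 = 115.3 kN/m.

115 kN/m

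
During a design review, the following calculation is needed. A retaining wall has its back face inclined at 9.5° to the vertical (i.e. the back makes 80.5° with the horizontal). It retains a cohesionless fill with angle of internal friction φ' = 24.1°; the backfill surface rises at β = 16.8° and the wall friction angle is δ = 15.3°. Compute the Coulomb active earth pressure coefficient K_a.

0.628

K_a = sin²(α+φ) / [sin²α · sin(α−δ) · (1 + √{sin(φ+δ)sin(φ−β) / (sin(α−δ)sin(α+β))})²].
With α = 80.5°, φ = 24.1°, δ = 15.3°, β = 16.8°: K_a = 0.6282.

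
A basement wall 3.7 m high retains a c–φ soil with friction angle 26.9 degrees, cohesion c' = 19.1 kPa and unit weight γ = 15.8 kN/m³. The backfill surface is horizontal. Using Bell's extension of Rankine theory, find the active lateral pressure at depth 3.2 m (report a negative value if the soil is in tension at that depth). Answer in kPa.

-4.39 kPa

K_a = (1 − sin φ)/(1 + sin φ) = 0.3770.
σ_a = K_a γ z − 2c√K_a = 0.3770×15.8×3.2 − 2×19.1×0.6140 = -4.394 kPa.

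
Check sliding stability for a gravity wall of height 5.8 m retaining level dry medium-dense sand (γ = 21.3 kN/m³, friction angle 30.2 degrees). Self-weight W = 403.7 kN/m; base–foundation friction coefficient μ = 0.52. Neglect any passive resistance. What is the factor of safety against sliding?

1.77

K_a = tan²(45° − 30.2°/2) = 0.3307.
P_a = ½K_aγH² = 0.5×0.3307×21.3×5.8² = 118.5 kN/m, acting at H/3 = 1.933 m above the base.
FS_sliding = μW / P_a = 0.52×403.7 / 118.5 = 1.772.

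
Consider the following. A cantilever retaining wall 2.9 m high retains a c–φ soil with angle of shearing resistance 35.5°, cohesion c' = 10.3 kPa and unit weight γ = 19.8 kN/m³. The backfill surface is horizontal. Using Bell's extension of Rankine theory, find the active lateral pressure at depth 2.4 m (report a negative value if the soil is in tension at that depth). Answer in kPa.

2.00 kPa

K_a = (1 − sin φ)/(1 + sin φ) = 0.2653.
σ_a = K_a γ z − 2c√K_a = 0.2653×19.8×2.4 − 2×10.3×0.5150 = 1.995 kPa.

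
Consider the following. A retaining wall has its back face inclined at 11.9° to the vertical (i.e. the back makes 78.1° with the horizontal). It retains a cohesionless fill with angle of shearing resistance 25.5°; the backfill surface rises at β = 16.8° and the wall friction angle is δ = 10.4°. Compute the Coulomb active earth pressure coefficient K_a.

0.621

K_a = sin²(α+φ) / [sin²α · sin(α−δ) · (1 + √{sin(φ+δ)sin(φ−β) / (sin(α−δ)sin(α+β))})²].
With α = 78.1°, φ = 25.5°, δ = 10.4°, β = 16.8°: K_a = 0.6212.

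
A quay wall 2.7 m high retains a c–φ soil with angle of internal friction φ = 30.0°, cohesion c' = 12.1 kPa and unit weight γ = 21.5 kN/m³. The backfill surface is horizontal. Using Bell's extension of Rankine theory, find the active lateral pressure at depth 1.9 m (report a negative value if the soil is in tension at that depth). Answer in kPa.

K_a = (1 − sin φ)/(1 + sin φ) = 0.3333.
σ_a = K_a γ z − 2c√K_a = 0.3333×21.5×1.9 − 2×12.1×0.5774 = -0.3552 kPa.

-0.355 kPa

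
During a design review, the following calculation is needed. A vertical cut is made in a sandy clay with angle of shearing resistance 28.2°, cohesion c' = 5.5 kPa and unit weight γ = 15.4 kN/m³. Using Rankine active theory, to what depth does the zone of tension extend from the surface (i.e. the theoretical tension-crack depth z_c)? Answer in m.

1.19 m

K_a = tan²(45° − 28.2°/2) = 0.3582; √K_a = 0.5985.
The active pressure is zero where K_a γ z = 2c√K_a, so z_c = 2c/(γ√K_a) = 2×5.5/(15.4×0.5985) = 1.193 m.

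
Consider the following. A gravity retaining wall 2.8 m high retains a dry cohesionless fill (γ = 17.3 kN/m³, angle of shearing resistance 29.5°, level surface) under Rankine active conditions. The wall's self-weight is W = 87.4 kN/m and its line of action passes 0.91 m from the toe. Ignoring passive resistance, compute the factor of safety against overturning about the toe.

3.69

K_a = tan²(45° − 29.5°/2) = 0.3401.
P_a = ½K_aγH² = 0.5×0.3401×17.3×2.8² = 23.06 kN/m, acting at H/3 = 0.9333 m above the base.
Overturning moment M_o = P_a × H/3 = 23.06 × 0.9333 = 21.53.
Resisting moment M_r = W × 0.91 = 87.4 × 0.91 = 79.53.
FS_overturning = M_r/M_o = 79.53/21.53 = 3.695.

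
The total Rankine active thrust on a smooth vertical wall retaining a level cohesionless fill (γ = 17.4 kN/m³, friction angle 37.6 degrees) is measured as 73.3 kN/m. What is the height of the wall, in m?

K_a = 0.2421. P_a = ½ K_a γ H² ⇒ H = √(2P_a/(K_a γ)).
H = √(2×73.3/(0.2421×17.4)) = 5.899 m.

5.90 m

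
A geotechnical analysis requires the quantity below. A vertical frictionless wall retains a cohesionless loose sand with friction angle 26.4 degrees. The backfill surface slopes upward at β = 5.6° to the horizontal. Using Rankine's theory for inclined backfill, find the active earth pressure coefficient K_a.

K_a = cos β · (cos β − √(cos²β − cos²φ)) / (cos β + √(cos²β − cos²φ)).
cos β = 0.9952, cos φ = 0.8957, √(cos²β − cos²φ) = 0.4338.
K_a = 0.9952 × (0.9952 − 0.4338)/(0.9952 + 0.4338) = 0.3910.

0.391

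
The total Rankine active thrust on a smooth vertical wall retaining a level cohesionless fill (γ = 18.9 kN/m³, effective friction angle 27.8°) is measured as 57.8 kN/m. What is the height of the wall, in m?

K_a = 0.3639. P_a = ½ K_a γ H² ⇒ H = √(2P_a/(K_a γ)).
H = √(2×57.8/(0.3639×18.9)) = 4.100 m.

4.10 m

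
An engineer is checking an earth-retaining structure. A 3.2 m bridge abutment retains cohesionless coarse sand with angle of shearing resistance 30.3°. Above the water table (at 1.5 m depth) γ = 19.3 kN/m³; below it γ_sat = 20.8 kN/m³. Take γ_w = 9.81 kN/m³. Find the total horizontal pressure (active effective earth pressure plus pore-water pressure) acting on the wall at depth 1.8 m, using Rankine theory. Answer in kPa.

K_a = (1 − sin φ)/(1 + sin φ) = 0.3293.
γ' = 20.8 − 9.81 = 10.99 kN/m³.
Effective vertical stress at 1.8 m: σ'_v = 19.3×1.5 + 10.99×0.300 = 32.25 kPa.
σ'_h = K_a σ'_v = 0.3293 × 32.25 = 10.62 kPa; u = γ_w × 0.300 = 2.943 kPa.
Total σ_h = 10.62 + 2.943 = 13.56 kPa.

13.6 kPa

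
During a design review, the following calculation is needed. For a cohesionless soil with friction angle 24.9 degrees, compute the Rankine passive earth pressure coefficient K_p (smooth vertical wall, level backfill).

2.45

K_p = (1 + sin φ)/(1 − sin φ) = tan²(45° + 24.9°/2) = 2.454.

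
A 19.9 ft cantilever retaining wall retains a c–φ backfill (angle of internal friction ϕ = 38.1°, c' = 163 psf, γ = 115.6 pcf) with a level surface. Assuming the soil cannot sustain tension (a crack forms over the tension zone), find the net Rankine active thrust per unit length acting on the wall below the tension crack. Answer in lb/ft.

K_a = 0.2368; √K_a = 0.4867.
Tension-crack depth z_c = 2c/(γ√K_a) = 2×163/(115.6×0.4867) = 5.795 ft.
σ_a at base = K_a γ H − 2c√K_a = 0.2368×115.6×19.9 − 2×163×0.4867 = 386.2 psf.
P_a = ½ × 386.2 × (H − z_c) = 0.5×386.2×14.11 = 2723 lb/ft.

2720 lb/ft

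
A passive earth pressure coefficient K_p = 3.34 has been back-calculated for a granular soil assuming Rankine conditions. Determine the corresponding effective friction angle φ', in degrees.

K_p = (1+sin φ)/(1−sin φ) ⇒ sin φ = (K_p − 1)/(K_p + 1) = 0.5392.
φ = arcsin(0.5392) = 32.63°.

32.6°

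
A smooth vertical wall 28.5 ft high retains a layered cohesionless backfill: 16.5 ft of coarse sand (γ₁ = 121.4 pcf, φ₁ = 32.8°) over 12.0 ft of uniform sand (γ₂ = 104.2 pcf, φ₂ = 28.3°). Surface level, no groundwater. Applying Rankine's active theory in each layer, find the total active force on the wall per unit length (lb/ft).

16200 lb/ft

K_a1 = tan²(45°−32.8°/2) = 0.2973; K_a2 = tan²(45°−28.3°/2) = 0.3568.
Layer 1: σ at base = K_a1 γ₁ h₁ = 595.4 psf; P₁ = ½×595.4×16.5 = 4912.
Layer 2: σ_v at top = γ₁h₁ = 2003; σ_h top = K_a2×2003 = 714.6; σ_h base = K_a2×(2003+104.2×12.0) = 1161.
P₂ = ½(714.6+1161)×12.0 = 11250. Total P_a = 4912+11250 = 16160 lb/ft.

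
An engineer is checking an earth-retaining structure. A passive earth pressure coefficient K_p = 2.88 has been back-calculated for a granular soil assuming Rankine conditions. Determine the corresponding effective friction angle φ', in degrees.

K_p = (1+sin φ)/(1−sin φ) ⇒ sin φ = (K_p − 1)/(K_p + 1) = 0.4845.
φ = arcsin(0.4845) = 28.98°.

29.0°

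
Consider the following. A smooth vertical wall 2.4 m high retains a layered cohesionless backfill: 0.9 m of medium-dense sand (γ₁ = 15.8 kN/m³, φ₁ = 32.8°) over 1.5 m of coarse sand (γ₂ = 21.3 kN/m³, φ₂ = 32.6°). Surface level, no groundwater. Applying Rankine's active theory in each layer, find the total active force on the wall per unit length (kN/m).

K_a1 = tan²(45°−32.8°/2) = 0.2973; K_a2 = tan²(45°−32.6°/2) = 0.2997.
Layer 1: σ at base = K_a1 γ₁ h₁ = 4.227 kPa; P₁ = ½×4.227×0.9 = 1.902.
Layer 2: σ_v at top = γ₁h₁ = 14.22; σ_h top = K_a2×14.22 = 4.262; σ_h base = K_a2×(14.22+21.3×1.5) = 13.84.
P₂ = ½(4.262+13.84)×1.5 = 13.58. Total P_a = 1.902+13.58 = 15.48 kN/m.

15.5 kN/m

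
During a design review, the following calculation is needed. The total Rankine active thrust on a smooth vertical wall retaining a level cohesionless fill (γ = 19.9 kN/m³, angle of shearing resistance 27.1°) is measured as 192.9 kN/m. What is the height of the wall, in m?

K_a = 0.3741. P_a = ½ K_a γ H² ⇒ H = √(2P_a/(K_a γ)).
H = √(2×192.9/(0.3741×19.9)) = 7.199 m.

7.20 m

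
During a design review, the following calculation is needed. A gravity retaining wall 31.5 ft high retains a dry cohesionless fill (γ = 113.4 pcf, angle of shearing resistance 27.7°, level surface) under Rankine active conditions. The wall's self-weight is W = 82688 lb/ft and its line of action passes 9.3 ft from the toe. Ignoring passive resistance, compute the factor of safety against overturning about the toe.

K_a = tan²(45° − 27.7°/2) = 0.3653.
P_a = ½K_aγH² = 0.5×0.3653×113.4×31.5² = 20550 lb/ft, acting at H/3 = 10.50 ft above the base.
Overturning moment M_o = P_a × H/3 = 20550 × 10.50 = 215800.
Resisting moment M_r = W × 9.3 = 82688 × 9.3 = 769000.
FS_overturning = M_r/M_o = 769000/215800 = 3.563.

3.56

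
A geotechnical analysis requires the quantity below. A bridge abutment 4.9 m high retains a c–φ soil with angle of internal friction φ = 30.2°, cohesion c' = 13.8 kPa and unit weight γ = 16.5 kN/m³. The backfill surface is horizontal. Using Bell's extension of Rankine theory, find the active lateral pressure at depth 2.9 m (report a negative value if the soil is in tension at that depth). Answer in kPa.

-0.0489 kPa

K_a = (1 − sin φ)/(1 + sin φ) = 0.3307.
σ_a = K_a γ z − 2c√K_a = 0.3307×16.5×2.9 − 2×13.8×0.5750 = -0.04889 kPa.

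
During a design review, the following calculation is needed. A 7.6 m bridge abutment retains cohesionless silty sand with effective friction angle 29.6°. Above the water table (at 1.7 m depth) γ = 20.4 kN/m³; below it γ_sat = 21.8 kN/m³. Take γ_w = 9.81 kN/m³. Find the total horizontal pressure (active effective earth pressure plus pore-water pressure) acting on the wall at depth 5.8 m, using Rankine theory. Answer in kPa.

68.6 kPa

K_a = (1 − sin φ)/(1 + sin φ) = 0.3387.
γ' = 21.8 − 9.81 = 11.99 kN/m³.
Effective vertical stress at 5.8 m: σ'_v = 20.4×1.7 + 11.99×4.10 = 83.84 kPa.
σ'_h = K_a σ'_v = 0.3387 × 83.84 = 28.40 kPa; u = γ_w × 4.10 = 40.22 kPa.
Total σ_h = 28.40 + 40.22 = 68.62 kPa.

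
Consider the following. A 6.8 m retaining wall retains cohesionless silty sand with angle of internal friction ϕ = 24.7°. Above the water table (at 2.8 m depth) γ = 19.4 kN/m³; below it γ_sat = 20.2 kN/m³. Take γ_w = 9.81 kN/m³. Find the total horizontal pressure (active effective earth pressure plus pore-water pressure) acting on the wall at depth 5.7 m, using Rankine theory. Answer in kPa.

K_a = (1 − sin φ)/(1 + sin φ) = 0.4106.
γ' = 20.2 − 9.81 = 10.39 kN/m³.
Effective vertical stress at 5.7 m: σ'_v = 19.4×2.8 + 10.39×2.90 = 84.45 kPa.
σ'_h = K_a σ'_v = 0.4106 × 84.45 = 34.67 kPa; u = γ_w × 2.90 = 28.45 kPa.
Total σ_h = 34.67 + 28.45 = 63.12 kPa.

63.1 kPa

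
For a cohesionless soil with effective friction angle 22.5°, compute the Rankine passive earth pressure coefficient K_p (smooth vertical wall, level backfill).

K_p = (1 + sin φ)/(1 − sin φ) = tan²(45° + 22.5°/2) = 2.240.

2.24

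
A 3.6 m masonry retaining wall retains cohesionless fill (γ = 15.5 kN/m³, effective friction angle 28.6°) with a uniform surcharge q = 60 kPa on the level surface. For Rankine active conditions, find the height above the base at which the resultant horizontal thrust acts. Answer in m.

K_a = 0.3525.
Triangular part P₁ = ½K_aγH² = 35.41 at H/3 = 1.200 m; rectangular part P₂ = K_a q H = 76.15 at H/2 = 1.800 m.
ȳ = (P₁·1.200 + P₂·1.800)/(P₁+P₂) = 1.610 m.

1.61 m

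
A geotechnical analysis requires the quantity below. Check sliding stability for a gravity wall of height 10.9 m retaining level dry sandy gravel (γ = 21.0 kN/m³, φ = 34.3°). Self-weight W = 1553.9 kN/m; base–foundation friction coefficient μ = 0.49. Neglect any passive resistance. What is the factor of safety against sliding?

K_a = tan²(45° − 34.3°/2) = 0.2792.
P_a = ½K_aγH² = 0.5×0.2792×21.0×10.9² = 348.3 kN/m, acting at H/3 = 3.633 m above the base.
FS_sliding = μW / P_a = 0.49×1553.9 / 348.3 = 2.186.

2.19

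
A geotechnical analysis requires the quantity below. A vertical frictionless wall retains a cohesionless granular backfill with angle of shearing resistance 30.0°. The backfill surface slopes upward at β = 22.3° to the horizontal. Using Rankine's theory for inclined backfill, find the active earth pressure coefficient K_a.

0.444

K_a = cos β · (cos β − √(cos²β − cos²φ)) / (cos β + √(cos²β − cos²φ)).
cos β = 0.9252, cos φ = 0.8660, √(cos²β − cos²φ) = 0.3256.
K_a = 0.9252 × (0.9252 − 0.3256)/(0.9252 + 0.3256) = 0.4435.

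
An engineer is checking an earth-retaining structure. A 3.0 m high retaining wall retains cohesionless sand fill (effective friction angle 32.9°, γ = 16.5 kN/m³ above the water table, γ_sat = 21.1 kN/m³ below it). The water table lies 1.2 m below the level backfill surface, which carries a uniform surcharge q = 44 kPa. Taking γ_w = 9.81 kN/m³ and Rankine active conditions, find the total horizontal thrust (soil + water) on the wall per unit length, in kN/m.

K_a = tan²(45° − φ/2) = 0.2960.
γ' = 21.1 − 9.81 = 11.29 kN/m³. h₂ = H − d_w = 1.8 m.
σ'_h: at surface K_a·q = 13.03; at WT K_a(q+γd_w) = 18.89; at base K_a(q+γd_w+γ'h₂) = 24.90 kPa.
P₁ = ½(13.03+18.89)×1.2 = 19.15; P₂ = ½(18.89+24.90)×1.8 = 39.41; P_w = ½γ_w h₂² = 15.89.
Total = 19.15+39.41+15.89 = 74.45 kN/m.

74.4 kN/m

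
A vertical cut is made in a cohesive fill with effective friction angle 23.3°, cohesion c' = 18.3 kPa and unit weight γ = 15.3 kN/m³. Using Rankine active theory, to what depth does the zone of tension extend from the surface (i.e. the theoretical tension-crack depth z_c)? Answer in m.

K_a = tan²(45° − 23.3°/2) = 0.4331; √K_a = 0.6581.
The active pressure is zero where K_a γ z = 2c√K_a, so z_c = 2c/(γ√K_a) = 2×18.3/(15.3×0.6581) = 3.635 m.

3.63 m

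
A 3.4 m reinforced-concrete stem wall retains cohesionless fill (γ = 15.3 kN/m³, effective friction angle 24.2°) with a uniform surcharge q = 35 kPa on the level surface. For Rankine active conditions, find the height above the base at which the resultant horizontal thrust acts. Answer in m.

K_a = 0.4185.
Triangular part P₁ = ½K_aγH² = 37.01 at H/3 = 1.133 m; rectangular part P₂ = K_a q H = 49.80 at H/2 = 1.700 m.
ȳ = (P₁·1.133 + P₂·1.700)/(P₁+P₂) = 1.458 m.

1.46 m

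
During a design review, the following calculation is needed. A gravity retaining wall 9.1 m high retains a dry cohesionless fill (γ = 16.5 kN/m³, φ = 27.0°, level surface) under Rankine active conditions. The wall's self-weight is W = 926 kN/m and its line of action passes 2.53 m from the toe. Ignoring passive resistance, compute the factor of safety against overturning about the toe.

K_a = tan²(45° − 27.0°/2) = 0.3755.
P_a = ½K_aγH² = 0.5×0.3755×16.5×9.1² = 256.6 kN/m, acting at H/3 = 3.033 m above the base.
Overturning moment M_o = P_a × H/3 = 256.6 × 3.033 = 778.2.
Resisting moment M_r = W × 2.53 = 926 × 2.53 = 2343.
FS_overturning = M_r/M_o = 2343/778.2 = 3.010.

3.01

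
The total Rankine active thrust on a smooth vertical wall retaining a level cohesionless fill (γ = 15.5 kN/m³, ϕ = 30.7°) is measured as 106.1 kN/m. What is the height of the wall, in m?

K_a = 0.3240. P_a = ½ K_a γ H² ⇒ H = √(2P_a/(K_a γ)).
H = √(2×106.1/(0.3240×15.5)) = 6.500 m.

6.50 m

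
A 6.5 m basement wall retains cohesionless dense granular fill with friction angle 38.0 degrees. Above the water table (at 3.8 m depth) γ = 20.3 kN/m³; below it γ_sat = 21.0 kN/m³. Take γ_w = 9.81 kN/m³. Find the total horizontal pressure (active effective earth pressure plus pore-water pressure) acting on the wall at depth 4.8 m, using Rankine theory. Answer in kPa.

30.8 kPa

K_a = (1 − sin φ)/(1 + sin φ) = 0.2379.
γ' = 21.0 − 9.81 = 11.19 kN/m³.
Effective vertical stress at 4.8 m: σ'_v = 20.3×3.8 + 11.19×1.00 = 88.33 kPa.
σ'_h = K_a σ'_v = 0.2379 × 88.33 = 21.01 kPa; u = γ_w × 1.00 = 9.810 kPa.
Total σ_h = 21.01 + 9.810 = 30.82 kPa.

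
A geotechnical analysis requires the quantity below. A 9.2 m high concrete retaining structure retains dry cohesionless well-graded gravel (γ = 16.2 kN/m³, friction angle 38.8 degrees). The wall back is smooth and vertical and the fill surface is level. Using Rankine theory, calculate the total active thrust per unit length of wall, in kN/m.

K_a = tan²(45° − φ/2) = 0.2296.
P_a = ½ K_a γ H² = 0.5 × 0.2296 × 16.2 × 9.2² = 157.4 kN/m.

157 kN/m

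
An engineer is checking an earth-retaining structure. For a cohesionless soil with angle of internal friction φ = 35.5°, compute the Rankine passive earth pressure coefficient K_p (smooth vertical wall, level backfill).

3.77

K_p = (1 + sin φ)/(1 − sin φ) = tan²(45° + 35.5°/2) = 3.770.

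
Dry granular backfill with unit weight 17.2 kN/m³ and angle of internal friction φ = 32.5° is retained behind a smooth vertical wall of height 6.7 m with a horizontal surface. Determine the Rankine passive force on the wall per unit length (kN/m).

K_p = tan²(45° + φ/2) = 3.322.
P_p = ½ K_p γ H² = 0.5 × 3.322 × 17.2 × 6.7² = 1283 kN/m.

1280 kN/m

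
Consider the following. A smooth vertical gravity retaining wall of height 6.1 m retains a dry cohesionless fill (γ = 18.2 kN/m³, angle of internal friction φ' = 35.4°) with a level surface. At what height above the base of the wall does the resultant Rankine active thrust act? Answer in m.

2.03 m

K_a = 0.2664.
The pressure distribution is triangular, so the resultant acts at H/3 above the base = 6.1/3 = 2.033 m.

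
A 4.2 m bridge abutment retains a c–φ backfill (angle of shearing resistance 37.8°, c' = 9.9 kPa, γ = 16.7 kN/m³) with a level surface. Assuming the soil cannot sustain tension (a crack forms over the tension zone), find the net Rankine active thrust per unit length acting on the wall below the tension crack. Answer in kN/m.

K_a = 0.2400; √K_a = 0.4899.
Tension-crack depth z_c = 2c/(γ√K_a) = 2×9.9/(16.7×0.4899) = 2.420 m.
σ_a at base = K_a γ H − 2c√K_a = 0.2400×16.7×4.2 − 2×9.9×0.4899 = 7.133 kPa.
P_a = ½ × 7.133 × (H − z_c) = 0.5×7.133×1.780 = 6.348 kN/m.

6.35 kN/m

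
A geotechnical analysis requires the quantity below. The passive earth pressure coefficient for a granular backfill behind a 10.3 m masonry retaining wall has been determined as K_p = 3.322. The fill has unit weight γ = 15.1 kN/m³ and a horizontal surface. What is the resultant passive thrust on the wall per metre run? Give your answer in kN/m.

2660 kN/m

P = ½ K_p γ H² = 0.5 × 3.322 × 15.1 × 10.3² = 2661 kN/m.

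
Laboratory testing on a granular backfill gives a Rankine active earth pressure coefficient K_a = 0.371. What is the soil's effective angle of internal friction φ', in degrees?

K_a = tan²(45° − φ/2) ⇒ 45° − φ/2 = arctan(√0.371) = 31.35°.
φ = 2(45° − 31.35°) = 27.31°.

27.3°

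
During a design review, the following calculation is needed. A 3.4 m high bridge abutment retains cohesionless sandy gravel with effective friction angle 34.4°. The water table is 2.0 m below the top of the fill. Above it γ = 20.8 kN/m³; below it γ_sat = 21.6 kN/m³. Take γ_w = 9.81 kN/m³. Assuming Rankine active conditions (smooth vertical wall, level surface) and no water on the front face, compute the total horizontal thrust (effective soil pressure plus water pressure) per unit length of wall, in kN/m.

40.6 kN/m

K_a = tan²(45° − φ/2) = 0.2780.
γ' = 21.6 − 9.81 = 11.79 kN/m³. Depth below WT = 1.4 m.
σ'_h at WT = K_a γ d_w = 11.56 kPa; at base = 11.56 + K_a γ' × 1.4 = 16.15 kPa.
P₁ (0–2.0 m) = ½×11.56×2.0 = 11.56. P₂ (2.0–3.4 m) = ½(11.56+16.15)×1.4 = 19.40.
P_w = ½ γ_w h₂² = 0.5×9.81×1.4² = 9.614. Total = 11.56+19.40+9.614 = 40.58 kN/m.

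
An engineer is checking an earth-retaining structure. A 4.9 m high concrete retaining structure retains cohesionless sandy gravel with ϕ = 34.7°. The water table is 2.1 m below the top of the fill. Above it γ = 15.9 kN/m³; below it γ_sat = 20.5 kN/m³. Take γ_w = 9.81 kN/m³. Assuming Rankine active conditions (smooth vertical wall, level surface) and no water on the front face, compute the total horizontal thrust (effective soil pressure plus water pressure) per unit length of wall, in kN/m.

85.2 kN/m

K_a = tan²(45° − φ/2) = 0.2745.
γ' = 20.5 − 9.81 = 10.69 kN/m³. Depth below WT = 2.8 m.
σ'_h at WT = K_a γ d_w = 9.165 kPa; at base = 9.165 + K_a γ' × 2.8 = 17.38 kPa.
P₁ (0–2.1 m) = ½×9.165×2.1 = 9.623. P₂ (2.1–4.9 m) = ½(9.165+17.38)×2.8 = 37.16.
P_w = ½ γ_w h₂² = 0.5×9.81×2.8² = 38.46. Total = 9.623+37.16+38.46 = 85.24 kN/m.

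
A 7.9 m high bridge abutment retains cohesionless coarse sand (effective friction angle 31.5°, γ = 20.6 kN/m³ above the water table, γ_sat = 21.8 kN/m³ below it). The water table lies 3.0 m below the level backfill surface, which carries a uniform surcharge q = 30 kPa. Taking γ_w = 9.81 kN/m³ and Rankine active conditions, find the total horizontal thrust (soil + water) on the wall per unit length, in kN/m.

361 kN/m

K_a = tan²(45° − φ/2) = 0.3136.
γ' = 21.8 − 9.81 = 11.99 kN/m³. h₂ = H − d_w = 4.9 m.
σ'_h: at surface K_a·q = 9.409; at WT K_a(q+γd_w) = 28.79; at base K_a(q+γd_w+γ'h₂) = 47.22 kPa.
P₁ = ½(9.409+28.79)×3.0 = 57.30; P₂ = ½(28.79+47.22)×4.9 = 186.2; P_w = ½γ_w h₂² = 117.8.
Total = 57.30+186.2+117.8 = 361.3 kN/m.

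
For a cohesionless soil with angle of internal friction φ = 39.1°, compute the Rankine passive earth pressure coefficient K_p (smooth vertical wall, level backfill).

4.42

K_p = (1 + sin φ)/(1 − sin φ) = tan²(45° + 39.1°/2) = 4.415.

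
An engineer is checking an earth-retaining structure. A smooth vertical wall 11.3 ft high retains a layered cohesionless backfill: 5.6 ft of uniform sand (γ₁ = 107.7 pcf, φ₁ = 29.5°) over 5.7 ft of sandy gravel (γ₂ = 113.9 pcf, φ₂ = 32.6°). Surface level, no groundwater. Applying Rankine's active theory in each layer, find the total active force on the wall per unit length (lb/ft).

2160 lb/ft

K_a1 = tan²(45°−29.5°/2) = 0.3401; K_a2 = tan²(45°−32.6°/2) = 0.2997.
Layer 1: σ at base = K_a1 γ₁ h₁ = 205.1 psf; P₁ = ½×205.1×5.6 = 574.3.
Layer 2: σ_v at top = γ₁h₁ = 603.1; σ_h top = K_a2×603.1 = 180.8; σ_h base = K_a2×(603.1+113.9×5.7) = 375.4.
P₂ = ½(180.8+375.4)×5.7 = 1585. Total P_a = 574.3+1585 = 2159 lb/ft.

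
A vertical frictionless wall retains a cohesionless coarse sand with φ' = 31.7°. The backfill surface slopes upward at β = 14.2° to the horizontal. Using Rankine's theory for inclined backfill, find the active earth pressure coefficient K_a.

K_a = cos β · (cos β − √(cos²β − cos²φ)) / (cos β + √(cos²β − cos²φ)).
cos β = 0.9694, cos φ = 0.8508, √(cos²β − cos²φ) = 0.4647.
K_a = 0.9694 × (0.9694 − 0.4647)/(0.9694 + 0.4647) = 0.3412.

0.341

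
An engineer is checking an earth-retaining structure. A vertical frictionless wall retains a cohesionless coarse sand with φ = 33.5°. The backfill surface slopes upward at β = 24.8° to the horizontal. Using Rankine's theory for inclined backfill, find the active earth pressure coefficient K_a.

0.394

K_a = cos β · (cos β − √(cos²β − cos²φ)) / (cos β + √(cos²β − cos²φ)).
cos β = 0.9078, cos φ = 0.8339, √(cos²β − cos²φ) = 0.3587.
K_a = 0.9078 × (0.9078 − 0.3587)/(0.9078 + 0.3587) = 0.3935.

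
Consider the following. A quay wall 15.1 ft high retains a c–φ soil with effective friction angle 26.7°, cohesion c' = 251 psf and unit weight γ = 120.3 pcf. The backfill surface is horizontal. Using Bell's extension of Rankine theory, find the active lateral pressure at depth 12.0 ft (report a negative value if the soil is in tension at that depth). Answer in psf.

239 psf

K_a = (1 − sin φ)/(1 + sin φ) = 0.3800.
σ_a = K_a γ z − 2c√K_a = 0.3800×120.3×12.0 − 2×251×0.6164 = 239.1 psf.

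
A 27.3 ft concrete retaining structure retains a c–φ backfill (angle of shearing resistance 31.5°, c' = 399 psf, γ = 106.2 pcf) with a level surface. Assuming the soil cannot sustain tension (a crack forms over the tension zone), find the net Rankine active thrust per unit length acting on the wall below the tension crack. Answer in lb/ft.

K_a = 0.3136; √K_a = 0.5600.
Tension-crack depth z_c = 2c/(γ√K_a) = 2×399/(106.2×0.5600) = 13.42 ft.
σ_a at base = K_a γ H − 2c√K_a = 0.3136×106.2×27.3 − 2×399×0.5600 = 462.4 psf.
P_a = ½ × 462.4 × (H − z_c) = 0.5×462.4×13.88 = 3210 lb/ft.

3210 lb/ft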